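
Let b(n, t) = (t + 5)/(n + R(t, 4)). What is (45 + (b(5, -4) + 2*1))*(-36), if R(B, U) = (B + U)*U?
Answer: -8496/5 ≈ -1699.2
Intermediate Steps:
R(B, U) = U*(B + U)
b(n, t) = (5 + t)/(16 + n + 4*t) (b(n, t) = (t + 5)/(n + 4*(t + 4)) = (5 + t)/(n + 4*(4 + t)) = (5 + t)/(n + (16 + 4*t)) = (5 + t)/(16 + n + 4*t))
(45 + (b(5, -4) + 2*1))*(-36) = (45 + ((5 - 4)/(16 + 5 + 4*(-4)) + 2*1))*(-36) = (45 + (1/(16 + 5 - 16) + 2))*(-36) = (45 + (1/5 + 2))*(-36) = (45 + ((⅕)*1 + 2))*(-36) = (45 + (⅕ + 2))*(-36) = (45 + 11/5)*(-36) = (236/5)*(-36) = -8496/5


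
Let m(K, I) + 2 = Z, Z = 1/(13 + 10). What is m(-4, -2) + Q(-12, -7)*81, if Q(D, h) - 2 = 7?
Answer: 16722/23 ≈ 727.04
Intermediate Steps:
Q(D, h) = 9 (Q(D, h) = 2 + 7 = 9)
Z = 1/23 ≈ 0.043478
m(K, I) = -45/23 (m(K, I) = -2 + 1/23 = -45/23)
m(-4, -2) + Q(-12, -7)*81 = -45/23 + 9*81 = -45/23 + 729 = 16722/23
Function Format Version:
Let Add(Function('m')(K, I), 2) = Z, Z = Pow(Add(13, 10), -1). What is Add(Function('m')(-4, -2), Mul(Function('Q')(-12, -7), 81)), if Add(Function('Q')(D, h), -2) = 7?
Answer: Rational(16722, 23) ≈ 727.04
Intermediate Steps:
Function('Q')(D, h) = 9 (Function('Q')(D, h) = Add(2, 7) = 9)
Z = Rational(1, 23) (Z = Pow(23, -1) = Rational(1, 23) ≈ 0.043478)
Function('m')(K, I) = Rational(-45, 23) (Function('m')(K, I) = Add(-2, Rational(1, 23)) = Rational(-45, 23))
Add(Function('m')(-4, -2), Mul(Function('Q')(-12, -7), 81)) = Add(Rational(-45, 23), Mul(9, 81)) = Add(Rational(-45, 23), 729) = Rational(16722, 23)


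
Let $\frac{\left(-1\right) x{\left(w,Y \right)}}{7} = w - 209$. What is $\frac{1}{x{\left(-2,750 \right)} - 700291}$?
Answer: $- \frac{1}{698814} \approx -1.431 \cdot 10^{-6}$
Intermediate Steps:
$x{\left(w,Y \right)} = 1463 - 7 w$ ($x{\left(w,Y \right)} = - 7 \left(w - 209\right) = - 7 \left(-209 + w\right) = 1463 - 7 w$)
$\frac{1}{x{\left(-2,750 \right)} - 700291} = \frac{1}{\left(1463 - -14\right) - 700291} = \frac{1}{\left(1463 + 14\right) - 700291} = \frac{1}{1477 - 700291} = \frac{1}{-698814} = - \frac{1}{698814}$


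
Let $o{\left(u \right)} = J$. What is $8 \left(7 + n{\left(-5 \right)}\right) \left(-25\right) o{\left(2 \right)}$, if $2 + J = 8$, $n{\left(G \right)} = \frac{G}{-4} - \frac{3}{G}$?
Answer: $-10620$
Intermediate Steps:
$n{\left(G \right)} = - \frac{3}{G} - \frac{G}{4}$ ($n{\left(G \right)} = G \left(- \frac{1}{4}\right) - \frac{3}{G} = - \frac{G}{4} - \frac{3}{G} = - \frac{3}{G} - \frac{G}{4}$)
$J = 6$ ($J = -2 + 8 = 6$)
$o{\left(u \right)} = 6$
$8 \left(7 + n{\left(-5 \right)}\right) \left(-25\right) o{\left(2 \right)} = 8 \left(7 - \left(- \frac{5}{4} + \frac{3}{-5}\right)\right) \left(-25\right) 6 = 8 \left(7 + \left(\left(-3\right) \left(- \frac{1}{5}\right) + \frac{5}{4}\right)\right) \left(-25\right) 6 = 8 \left(7 + \left(\frac{3}{5} + \frac{5}{4}\right)\right) \left(-25\right) 6 = 8 \left(7 + \frac{37}{20}\right) \left(-25\right) 6 = 8 \cdot \frac{177}{20} \left(-25\right) 6 = \frac{354}{5} \left(-25\right) 6 = \left(-1770\right) 6 = -10620$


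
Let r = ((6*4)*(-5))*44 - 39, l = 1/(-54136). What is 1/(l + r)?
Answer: -54136/287949385 ≈ -0.00018801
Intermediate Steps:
l = -1/54136 ≈ -1.8472e-5
r = -5319 (r = (24*(-5))*44 - 39 = -120*44 - 39 = -5280 - 39 = -5319)
1/(l + r) = 1/(-1/54136 - 5319) = 1/(-287949385/54136) = -54136/287949385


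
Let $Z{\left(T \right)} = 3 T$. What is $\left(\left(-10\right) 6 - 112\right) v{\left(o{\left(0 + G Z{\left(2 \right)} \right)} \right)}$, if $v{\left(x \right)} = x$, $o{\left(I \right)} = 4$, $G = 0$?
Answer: $-688$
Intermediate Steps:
$\left(\left(-10\right) 6 - 112\right) v{\left(o{\left(0 + G Z{\left(2 \right)} \right)} \right)} = \left(\left(-10\right) 6 - 112\right) 4 = \left(-60 - 112\right) 4 = \left(-172\right) 4 = -688$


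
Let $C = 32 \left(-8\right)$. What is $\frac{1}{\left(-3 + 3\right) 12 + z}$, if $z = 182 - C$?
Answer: $\frac{1}{438} \approx 0.0022831$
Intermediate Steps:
$C = -256$
$z = 438$ ($z = 182 - -256 = 182 + 256 = 438$)
$\frac{1}{\left(-3 + 3\right) 12 + z} = \frac{1}{\left(-3 + 3\right) 12 + 438} = \frac{1}{0 \cdot 12 + 438} = \frac{1}{0 + 438} = \frac{1}{438}$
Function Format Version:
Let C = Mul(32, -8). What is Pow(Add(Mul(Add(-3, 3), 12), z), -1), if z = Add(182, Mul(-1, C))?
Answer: Rational(1, 438) ≈ 0.0022831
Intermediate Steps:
C = -256
z = 438 (z = Add(182, Mul(-1, -256)) = Add(182, 256) = 438)
Pow(Add(Mul(Add(-3, 3), 12), z), -1) = Pow(Add(Mul(Add(-3, 3), 12), 438), -1) = Pow(Add(Mul(0, 12), 438), -1) = Pow(Add(0, 438), -1) = Pow(438, -1) = Rational(1, 438)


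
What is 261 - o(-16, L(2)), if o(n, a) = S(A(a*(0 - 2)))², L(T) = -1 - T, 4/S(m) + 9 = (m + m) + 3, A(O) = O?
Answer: 2345/9 ≈ 260.56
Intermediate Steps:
S(m) = 4/(-6 + 2*m) (S(m) = 4/(-9 + ((m + m) + 3)) = 4/(-9 + (2*m + 3)) = 4/(-9 + (3 + 2*m)) = 4/(-6 + 2*m))
o(n, a) = 4/(-3 - 2*a)² (o(n, a) = (2/(-3 + a*(0 - 2)))² = (2/(-3 + a*(-2)))² = (2/(-3 - 2*a))² = 4/(-3 - 2*a)²)
261 - o(-16, L(2)) = 261 - 4/(3 + 2*(-1 - 1*2))² = 261 - 4/(3 + 2*(-1 - 2))² = 261 - 4/(3 + 2*(-3))² = 261 - 4/(3 - 6)² = 261 - 4/(-3)² = 261 - 4/9 = 2345/9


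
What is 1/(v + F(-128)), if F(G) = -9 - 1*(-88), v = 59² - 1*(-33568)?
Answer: 1/37128 ≈ 2.6934e-5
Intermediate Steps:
v = 37049 (v = 3481 + 33568 = 37049)
F(G) = 79 (F(G) = -9 + 88 = 79)
1/(v + F(-128)) = 1/(37049 + 79) = 1/37128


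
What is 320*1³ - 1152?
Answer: -832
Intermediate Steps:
320*1³ - 1152 = 320*1 - 1152 = 320 - 1152 = -832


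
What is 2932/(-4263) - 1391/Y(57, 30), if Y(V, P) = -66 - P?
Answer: 1882787/136416 ≈ 13.802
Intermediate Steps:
2932/(-4263) - 1391/Y(57, 30) = 2932/(-4263) - 1391/(-66 - 1*30) = 2932*(-1/4263) - 1391/(-66 - 30) = -2932/4263 - 1391/(-96) = -2932/4263 - 1391*(-1/96) = -2932/4263 + 1391/96 = 1882787/136416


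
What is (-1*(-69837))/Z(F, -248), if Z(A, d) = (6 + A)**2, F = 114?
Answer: 23279/4800 ≈ 4.8498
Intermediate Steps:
(-1*(-69837))/Z(F, -248) = (-1*(-69837))/((6 + 114)**2) = 69837/(120**2) = 69837/14400 = 69837*(1/14400) = 23279/4800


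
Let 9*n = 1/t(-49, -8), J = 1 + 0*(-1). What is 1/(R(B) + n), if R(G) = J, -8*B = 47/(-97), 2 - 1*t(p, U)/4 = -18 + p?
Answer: 2484/2485 ≈ 0.99960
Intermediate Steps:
J = 1 (J = 1 + 0 = 1)
t(p, U) = 80 - 4*p (t(p, U) = 8 - 4*(-18 + p) = 8 + (72 - 4*p) = 80 - 4*p)
B = 47/776 (B = -47/(8*(-97)) = -47*(-1)/(8*97) = -1/8*(-47/97) = 47/776 ≈ 0.060567)
R(G) = 1
n = 1/2484 (n = 1/(9*(80 - 4*(-49))) = 1/(9*(80 + 196)) = (1/9)/276 = (1/9)*(1/276) = 1/2484 ≈ 0.00040258)
1/(R(B) + n) = 1/(1 + 1/2484) = 1/(2485/2484) = 2484/2485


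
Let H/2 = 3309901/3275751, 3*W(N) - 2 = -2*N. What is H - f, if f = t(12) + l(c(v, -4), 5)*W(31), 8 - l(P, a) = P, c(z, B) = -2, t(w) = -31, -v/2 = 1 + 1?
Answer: 763318283/3275751 ≈ 233.02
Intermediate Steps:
v = -4 (v = -2*(1 + 1) = -2*2 = -4)
l(P, a) = 8 - P
W(N) = ⅔ - 2*N/3 (W(N) = ⅔ + (-2*N)/3 = ⅔ - 2*N/3)
H = 6619802/3275751 (H = 2*(3309901/3275751) = 6619802/3275751 ≈ 2.0209)
f = -231 (f = -31 + (8 - 1*(-2))*(⅔ - ⅔*31) = -31 + (8 + 2)*(⅔ - 62/3) = -31 + 10*(-20) = -31 - 200 = -231)
H - f = 6619802/3275751 - 1*(-231) = 6619802/3275751 + 231 = 763318283/3275751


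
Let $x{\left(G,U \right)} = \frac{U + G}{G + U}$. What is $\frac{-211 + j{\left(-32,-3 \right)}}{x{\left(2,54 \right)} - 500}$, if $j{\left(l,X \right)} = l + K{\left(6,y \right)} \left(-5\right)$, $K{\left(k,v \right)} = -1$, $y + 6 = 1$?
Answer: $\frac{238}{499} \approx 0.47695$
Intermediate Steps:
$y = -5$ ($y = -6 + 1 = -5$)
$x{\left(G,U \right)} = 1$ ($x{\left(G,U \right)} = \frac{G + U}{G + U} = 1$)
$j{\left(l,X \right)} = 5 + l$ ($j{\left(l,X \right)} = l - -5 = l + 5 = 5 + l$)
$\frac{-211 + j{\left(-32,-3 \right)}}{x{\left(2,54 \right)} - 500} = \frac{-211 + \left(5 - 32\right)}{1 - 500} = \frac{-211 - 27}{-499} = \left(-238\right) \left(- \frac{1}{499}\right) = \frac{238}{499}$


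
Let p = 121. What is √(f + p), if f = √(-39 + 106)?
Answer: √(121 + √67) ≈ 11.366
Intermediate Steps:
f = √67 ≈ 8.1853
√(f + p) = √(√67 + 121) = √(121 + √67)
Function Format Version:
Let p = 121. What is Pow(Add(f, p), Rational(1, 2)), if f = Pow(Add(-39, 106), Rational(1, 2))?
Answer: Pow(Add(121, Pow(67, Rational(1, 2))), Rational(1, 2)) ≈ 11.366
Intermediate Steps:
f = Pow(67, Rational(1, 2)) ≈ 8.1853
Pow(Add(f, p), Rational(1, 2)) = Pow(Add(Pow(67, Rational(1, 2)), 121), Rational(1, 2)) = Pow(Add(121, Pow(67, Rational(1, 2))), Rational(1, 2))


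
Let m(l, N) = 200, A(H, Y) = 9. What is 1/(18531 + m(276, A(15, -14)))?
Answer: 1/18731 ≈ 5.3387e-5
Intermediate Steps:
1/(18531 + m(276, A(15, -14))) = 1/(18531 + 200) = 1/18731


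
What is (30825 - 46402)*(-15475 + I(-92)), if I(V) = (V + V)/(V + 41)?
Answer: 12290891657/51 ≈ 2.4100e+8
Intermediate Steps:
I(V) = 2*V/(41 + V) (I(V) = (2*V)/(41 + V) = 2*V/(41 + V))
(30825 - 46402)*(-15475 + I(-92)) = (30825 - 46402)*(-15475 + 2*(-92)/(41 - 92)) = -15577*(-15475 + 2*(-92)/(-51)) = -15577*(-15475 + 2*(-92)*(-1/51)) = -15577*(-15475 + 184/51) = -15577*(-789041/51) = 12290891657/51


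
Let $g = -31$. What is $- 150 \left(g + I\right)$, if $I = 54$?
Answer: $-3450$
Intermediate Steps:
$- 150 \left(g + I\right) = - 150 \left(-31 + 54\right) = \left(-150\right) 23 = -3450$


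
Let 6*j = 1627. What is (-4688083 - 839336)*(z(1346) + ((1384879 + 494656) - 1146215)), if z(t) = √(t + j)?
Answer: -4053366901080 - 1842473*√58218/2 ≈ -4.0536e+12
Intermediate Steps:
j = 1627/6 (j = (⅙)*1627 = 1627/6 ≈ 271.17)
z(t) = √(1627/6 + t) (z(t) = √(t + 1627/6) = √(1627/6 + t))
(-4688083 - 839336)*(z(1346) + ((1384879 + 494656) - 1146215)) = (-4688083 - 839336)*(√(9762 + 36*1346)/6 + ((1384879 + 494656) - 1146215)) = -5527419*(√(9762 + 48456)/6 + (1879535 - 1146215)) = -5527419*(√58218/6 + 733320) = -5527419*(733320 + √58218/6) = -4053366901080 - 1842473*√58218/2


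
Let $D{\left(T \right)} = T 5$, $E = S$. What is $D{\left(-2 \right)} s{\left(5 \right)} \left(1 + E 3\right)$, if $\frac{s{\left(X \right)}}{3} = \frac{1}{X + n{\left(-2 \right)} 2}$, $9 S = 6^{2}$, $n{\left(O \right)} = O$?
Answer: $-390$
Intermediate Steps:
$S = 4$ ($S = \frac{6^{2}}{9} = \frac{1}{9} \cdot 36 = 4$)
$E = 4$
$D{\left(T \right)} = 5 T$
$s{\left(X \right)} = \frac{3}{-4 + X}$ ($s{\left(X \right)} = \frac{3}{X - 4} = \frac{3}{-4 + X}$)
$D{\left(-2 \right)} s{\left(5 \right)} \left(1 + E 3\right) = 5 \left(-2\right) \frac{3}{-4 + 5} \left(1 + 4 \cdot 3\right) = - 10 \cdot \frac{3}{1} \left(1 + 12\right) = - 10 \cdot 3 \cdot 1 \cdot 13 = \left(-10\right) 3 \cdot 13 = \left(-30\right) 13 = -390$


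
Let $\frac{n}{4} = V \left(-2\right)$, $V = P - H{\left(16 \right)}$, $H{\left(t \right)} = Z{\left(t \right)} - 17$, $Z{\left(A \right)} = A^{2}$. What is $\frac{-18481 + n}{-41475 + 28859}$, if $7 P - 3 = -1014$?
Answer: $\frac{107895}{88312} \approx 1.2217$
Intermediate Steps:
$H{\left(t \right)} = -17 + t^{2}$ ($H{\left(t \right)} = t^{2} - 17 = -17 + t^{2}$)
$P = - \frac{1011}{7}$ ($P = \frac{3}{7} + \frac{1}{7} \left(-1014\right) = \frac{3}{7} - \frac{1014}{7} = - \frac{1011}{7} \approx -144.43$)
$V = - \frac{2684}{7}$ ($V = - \frac{1011}{7} - \left(-17 + 16^{2}\right) = - \frac{1011}{7} - \left(-17 + 256\right) = - \frac{1011}{7} - 239 = - \frac{2684}{7} \approx -383.43$)
$n = \frac{21472}{7}$ ($n = 4 \left(\left(- \frac{2684}{7}\right) \left(-2\right)\right) = 4 \cdot \frac{5368}{7} = \frac{21472}{7} \approx 3067.4$)
$\frac{-18481 + n}{-41475 + 28859} = \frac{-18481 + \frac{21472}{7}}{-41475 + 28859} = - \frac{107895}{7 \left(-12616\right)} = \left(- \frac{107895}{7}\right) \left(- \frac{1}{12616}\right) = \frac{107895}{88312}$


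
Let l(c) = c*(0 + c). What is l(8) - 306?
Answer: -242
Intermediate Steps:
l(c) = c² (l(c) = c*c = c²)
l(8) - 306 = 8² - 306 = 64 - 306 = -242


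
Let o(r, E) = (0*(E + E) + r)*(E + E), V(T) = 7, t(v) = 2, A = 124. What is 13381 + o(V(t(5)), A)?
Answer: 15117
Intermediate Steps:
o(r, E) = 2*E*r (o(r, E) = (0*(2*E) + r)*(2*E) = (0 + r)*(2*E) = r*(2*E) = 2*E*r)
13381 + o(V(t(5)), A) = 13381 + 2*124*7 = 13381 + 1736 = 15117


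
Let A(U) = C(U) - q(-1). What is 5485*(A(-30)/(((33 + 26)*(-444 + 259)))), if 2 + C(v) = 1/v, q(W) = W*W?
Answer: 99827/65490 ≈ 1.5243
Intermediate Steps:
q(W) = W**2
C(v) = -2 + 1/v
A(U) = -3 + 1/U (A(U) = (-2 + 1/U) - 1*(-1)**2 = (-2 + 1/U) - 1*1 = (-2 + 1/U) - 1 = -3 + 1/U)
5485*(A(-30)/(((33 + 26)*(-444 + 259)))) = 5485*((-3 + 1/(-30))/(((33 + 26)*(-444 + 259)))) = 5485*((-3 - 1/30)/((59*(-185)))) = 5485*(-91/30/(-10915)) = 5485*(-91/30*(-1/10915)) = 5485*(91/327450) = 99827/65490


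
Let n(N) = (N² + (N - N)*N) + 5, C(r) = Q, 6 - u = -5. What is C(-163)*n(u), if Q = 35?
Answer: 4410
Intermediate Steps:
u = 11 (u = 6 - 1*(-5) = 6 + 5 = 11)
C(r) = 35
n(N) = 5 + N² (n(N) = (N² + 0*N) + 5 = (N² + 0) + 5 = N² + 5 = 5 + N²)
C(-163)*n(u) = 35*(5 + 11²) = 35*(5 + 121) = 35*126 = 4410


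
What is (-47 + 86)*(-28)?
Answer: -1092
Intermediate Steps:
(-47 + 86)*(-28) = 39*(-28) = -1092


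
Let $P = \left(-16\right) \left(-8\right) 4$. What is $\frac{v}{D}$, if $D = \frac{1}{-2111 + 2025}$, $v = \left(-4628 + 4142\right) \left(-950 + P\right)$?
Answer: $-18306648$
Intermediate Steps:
$P = 512$ ($P = 128 \cdot 4 = 512$)
$v = 212868$ ($v = \left(-4628 + 4142\right) \left(-950 + 512\right) = \left(-486\right) \left(-438\right) = 212868$)
$D = - \frac{1}{86}$ ($D = \frac{1}{-86} = - \frac{1}{86} \approx -0.011628$)
$\frac{v}{D} = \frac{212868}{- \frac{1}{86}} = 212868 \left(-86\right) = -18306648$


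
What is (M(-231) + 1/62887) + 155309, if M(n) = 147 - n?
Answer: 9790688370/62887 ≈ 1.5569e+5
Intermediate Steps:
(M(-231) + 1/62887) + 155309 = ((147 - 1*(-231)) + 1/62887) + 155309 = ((147 + 231) + 1/62887) + 155309 = (378 + 1/62887) + 155309 = 23771287/62887 + 155309 = 9790688370/62887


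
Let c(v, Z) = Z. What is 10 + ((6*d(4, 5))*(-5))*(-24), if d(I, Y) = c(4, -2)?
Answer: -1430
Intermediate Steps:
d(I, Y) = -2
10 + ((6*d(4, 5))*(-5))*(-24) = 10 + ((6*(-2))*(-5))*(-24) = 10 - 12*(-5)*(-24) = 10 + 60*(-24) = 10 - 1440 = -1430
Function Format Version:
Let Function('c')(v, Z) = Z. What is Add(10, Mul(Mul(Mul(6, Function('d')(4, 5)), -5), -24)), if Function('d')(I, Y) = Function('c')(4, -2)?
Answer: -1430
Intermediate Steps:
Function('d')(I, Y) = -2
Add(10, Mul(Mul(Mul(6, Function('d')(4, 5)), -5), -24)) = Add(10, Mul(Mul(Mul(6, -2), -5), -24)) = Add(10, Mul(Mul(-12, -5), -24)) = Add(10, Mul(60, -24)) = Add(10, -1440) = -1430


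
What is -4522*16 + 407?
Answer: -71945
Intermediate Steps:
-4522*16 + 407 = -323*224 + 407 = -72352 + 407 = -71945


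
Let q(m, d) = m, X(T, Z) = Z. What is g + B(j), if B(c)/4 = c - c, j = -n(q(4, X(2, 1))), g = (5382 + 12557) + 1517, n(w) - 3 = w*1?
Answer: 19456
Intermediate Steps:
n(w) = 3 + w (n(w) = 3 + w*1 = 3 + w)
g = 19456 (g = 17939 + 1517 = 19456)
j = -7 (j = -(3 + 4) = -1*7 = -7)
B(c) = 0 (B(c) = 4*(c - c) = 4*0 = 0)
g + B(j) = 19456 + 0 = 19456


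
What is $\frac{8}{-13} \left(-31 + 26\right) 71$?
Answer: $\frac{2840}{13} \approx 218.46$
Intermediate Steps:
$\frac{8}{-13} \left(-31 + 26\right) 71 = 8 \left(- \frac{1}{13}\right) \left(-5\right) 71 = \left(- \frac{8}{13}\right) \left(-5\right) 71 = \frac{40}{13} \cdot 71 = \frac{2840}{13}$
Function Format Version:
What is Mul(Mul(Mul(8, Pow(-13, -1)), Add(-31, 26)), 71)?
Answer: Rational(2840, 13) ≈ 218.46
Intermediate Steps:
Mul(Mul(Mul(8, Pow(-13, -1)), Add(-31, 26)), 71) = Mul(Mul(Mul(8, Rational(-1, 13)), -5), 71) = Mul(Mul(Rational(-8, 13), -5), 71) = Mul(Rational(40, 13), 71) = Rational(2840, 13)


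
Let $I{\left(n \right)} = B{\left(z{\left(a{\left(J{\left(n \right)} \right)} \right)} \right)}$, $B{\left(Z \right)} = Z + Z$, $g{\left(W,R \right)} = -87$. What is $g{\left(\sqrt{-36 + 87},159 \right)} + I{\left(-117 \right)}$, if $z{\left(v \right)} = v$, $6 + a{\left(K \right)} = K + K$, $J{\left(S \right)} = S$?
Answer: $-567$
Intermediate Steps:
$a{\left(K \right)} = -6 + 2 K$ ($a{\left(K \right)} = -6 + \left(K + K\right) = -6 + 2 K$)
$B{\left(Z \right)} = 2 Z$
$I{\left(n \right)} = -12 + 4 n$ ($I{\left(n \right)} = 2 \left(-6 + 2 n\right) = -12 + 4 n$)
$g{\left(\sqrt{-36 + 87},159 \right)} + I{\left(-117 \right)} = -87 + \left(-12 + 4 \left(-117\right)\right) = -87 - 480 = -567$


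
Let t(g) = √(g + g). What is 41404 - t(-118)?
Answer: 41404 - 2*I*√59 ≈ 41404.0 - 15.362*I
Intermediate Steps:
t(g) = √2*√g (t(g) = √(2*g) = √2*√g)
41404 - t(-118) = 41404 - √2*√(-118) = 41404 - √2*I*√118 = 41404 - 2*I*√59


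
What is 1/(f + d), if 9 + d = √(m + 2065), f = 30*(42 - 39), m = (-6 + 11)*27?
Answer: 81/4361 - 10*√22/4361 ≈ 0.0078184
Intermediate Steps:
m = 135 (m = 5*27 = 135)
f = 90 (f = 30*3 = 90)
d = -9 + 10*√22 (d = -9 + √(135 + 2065) = -9 + √2200 = -9 + 10*√22 ≈ 37.904)
1/(f + d) = 1/(90 + (-9 + 10*√22)) = 1/(81 + 10*√22)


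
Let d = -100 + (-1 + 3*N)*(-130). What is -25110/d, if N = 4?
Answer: 279/17 ≈ 16.412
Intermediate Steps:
d = -1530 (d = -100 + (-1 + 3*4)*(-130) = -100 + (-1 + 12)*(-130) = -100 + 11*(-130) = -100 - 1430 = -1530)
-25110/d = -25110/(-1530) = -25110*(-1/1530) = 279/17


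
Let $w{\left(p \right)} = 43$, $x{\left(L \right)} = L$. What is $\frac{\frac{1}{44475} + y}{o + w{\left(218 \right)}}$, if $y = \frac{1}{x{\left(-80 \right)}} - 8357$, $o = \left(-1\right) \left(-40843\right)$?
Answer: $- \frac{5946850079}{29094477600} \approx -0.2044$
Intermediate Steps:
$o = 40843$
$y = - \frac{668561}{80}$ ($y = \frac{1}{-80} - 8357 = - \frac{1}{80} - 8357 = - \frac{668561}{80} \approx -8357.0$)
$\frac{\frac{1}{44475} + y}{o + w{\left(218 \right)}} = \frac{\frac{1}{44475} - \frac{668561}{80}}{40843 + 43} = \frac{\frac{1}{44475} - \frac{668561}{80}}{40886} = \left(- \frac{5946850079}{711600}\right) \frac{1}{40886} = - \frac{5946850079}{29094477600}$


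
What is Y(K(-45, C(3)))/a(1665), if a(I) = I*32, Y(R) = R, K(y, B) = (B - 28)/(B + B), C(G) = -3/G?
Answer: 29/106560 ≈ 0.00027215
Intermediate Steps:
K(y, B) = (-28 + B)/(2*B) (K(y, B) = (-28 + B)/((2*B)) = (-28 + B)*(1/(2*B)) = (-28 + B)/(2*B))
a(I) = 32*I
Y(K(-45, C(3)))/a(1665) = ((-28 - 3/3)/(2*((-3/3))))/((32*1665)) = ((-28 - 3*1/3)/(2*((-3*1/3))))/53280 = ((1/2)*(-28 - 1)/(-1))*(1/53280) = ((1/2)*(-1)*(-29))*(1/53280) = (29/2)*(1/53280) = 29/106560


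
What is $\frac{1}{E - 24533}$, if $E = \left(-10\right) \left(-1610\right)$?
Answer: $- \frac{1}{8433} \approx -0.00011858$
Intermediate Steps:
$E = 16100$
$\frac{1}{E - 24533} = \frac{1}{16100 - 24533} = \frac{1}{-8433} = - \frac{1}{8433}$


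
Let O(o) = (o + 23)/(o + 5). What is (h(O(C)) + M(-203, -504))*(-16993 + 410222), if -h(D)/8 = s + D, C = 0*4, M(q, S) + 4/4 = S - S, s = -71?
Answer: 1042450079/5 ≈ 2.0849e+8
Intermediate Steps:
M(q, S) = -1 (M(q, S) = -1 + (S - S) = -1 + 0 = -1)
C = 0
O(o) = (23 + o)/(5 + o)
h(D) = 568 - 8*D (h(D) = -8*(-71 + D) = 568 - 8*D)
(h(O(C)) + M(-203, -504))*(-16993 + 410222) = ((568 - 8*(23 + 0)/(5 + 0)) - 1)*(-16993 + 410222) = ((568 - 8*23/5) - 1)*393229 = ((568 - 184/5) - 1)*393229 = (2656/5 - 1)*393229 = (2651/5)*393229 = 1042450079/5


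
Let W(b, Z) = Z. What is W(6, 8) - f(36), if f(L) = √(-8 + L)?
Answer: 8 - 2*√7 ≈ 2.7085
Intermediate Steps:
W(6, 8) - f(36) = 8 - √(-8 + 36) = 8 - √28 = 8 - 2*√7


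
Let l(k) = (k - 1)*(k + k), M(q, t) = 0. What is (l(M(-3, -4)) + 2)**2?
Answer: 4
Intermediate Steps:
l(k) = 2*k*(-1 + k) (l(k) = (-1 + k)*(2*k) = 2*k*(-1 + k))
(l(M(-3, -4)) + 2)**2 = (2*0*(-1 + 0) + 2)**2 = (2*0*(-1) + 2)**2 = (0 + 2)**2 = 2**2 = 4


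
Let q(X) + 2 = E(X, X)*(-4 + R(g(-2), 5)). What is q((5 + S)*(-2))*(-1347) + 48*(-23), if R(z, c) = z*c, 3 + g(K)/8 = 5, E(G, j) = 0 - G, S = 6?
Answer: -2250594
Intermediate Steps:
E(G, j) = -G
g(K) = 16 (g(K) = -24 + 8*5 = -24 + 40 = 16)
R(z, c) = c*z
q(X) = -2 - 76*X (q(X) = -2 + (-X)*(-4 + 5*16) = -2 + (-X)*(-4 + 80) = -2 - X*76 = -2 - 76*X)
q((5 + S)*(-2))*(-1347) + 48*(-23) = (-2 - 76*(5 + 6)*(-2))*(-1347) + 48*(-23) = (-2 - 836*(-2))*(-1347) - 1104 = (-2 - 76*(-22))*(-1347) - 1104 = (-2 + 1672)*(-1347) - 1104 = 1670*(-1347) - 1104 = -2249490 - 1104 = -2250594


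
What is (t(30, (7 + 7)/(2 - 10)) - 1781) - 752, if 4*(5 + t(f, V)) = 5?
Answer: -10147/4 ≈ -2536.8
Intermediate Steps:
t(f, V) = -15/4 (t(f, V) = -5 + (¼)*5 = -5 + 5/4 = -15/4)
(t(30, (7 + 7)/(2 - 10)) - 1781) - 752 = (-15/4 - 1781) - 752 = -7139/4 - 752 = -10147/4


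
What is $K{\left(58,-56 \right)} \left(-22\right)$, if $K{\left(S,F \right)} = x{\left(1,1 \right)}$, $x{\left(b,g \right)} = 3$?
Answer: $-66$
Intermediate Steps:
$K{\left(S,F \right)} = 3$
$K{\left(58,-56 \right)} \left(-22\right) = 3 \left(-22\right) = -66$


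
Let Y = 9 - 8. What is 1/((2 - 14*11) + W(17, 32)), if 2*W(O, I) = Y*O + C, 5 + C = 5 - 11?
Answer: -1/149 ≈ -0.0067114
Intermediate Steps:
Y = 1
C = -11 (C = -5 + (5 - 11) = -5 - 6 = -11)
W(O, I) = -11/2 + O/2 (W(O, I) = (1*O - 11)/2 = (O - 11)/2 = (-11 + O)/2 = -11/2 + O/2)
1/((2 - 14*11) + W(17, 32)) = 1/((2 - 14*11) + (-11/2 + (½)*17)) = 1/((2 - 154) + (-11/2 + 17/2)) = 1/(-152 + 3) = 1/(-149) = -1/149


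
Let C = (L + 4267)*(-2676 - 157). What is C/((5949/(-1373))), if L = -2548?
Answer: 742934419/661 ≈ 1.1240e+6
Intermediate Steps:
C = -4869927 (C = (-2548 + 4267)*(-2676 - 157) = 1719*(-2833) = -4869927)
C/((5949/(-1373))) = -4869927/(5949/(-1373)) = -4869927/(5949*(-1/1373)) = -4869927/(-5949/1373) = -4869927*(-1373/5949) = 742934419/661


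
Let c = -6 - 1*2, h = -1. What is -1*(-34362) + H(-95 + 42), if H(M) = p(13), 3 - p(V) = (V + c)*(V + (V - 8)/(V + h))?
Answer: 411575/12 ≈ 34298.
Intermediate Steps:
c = -8 (c = -6 - 2 = -8)
p(V) = 3 - (-8 + V)*(V + (-8 + V)/(-1 + V)) (p(V) = 3 - (V - 8)*(V + (V - 8)/(V - 1)) = 3 - (-8 + V)*(V + (-8 + V)/(-1 + V)))
H(M) = -769/12 (H(M) = (-67 - 1*13³ + 8*13² + 11*13)/(-1 + 13) = (-67 - 1*2197 + 8*169 + 143)/12 = (-67 - 2197 + 1352 + 143)/12 = (1/12)*(-769) = -769/12)
-1*(-34362) + H(-95 + 42) = -1*(-34362) - 769/12 = 34362 - 769/12 = 411575/12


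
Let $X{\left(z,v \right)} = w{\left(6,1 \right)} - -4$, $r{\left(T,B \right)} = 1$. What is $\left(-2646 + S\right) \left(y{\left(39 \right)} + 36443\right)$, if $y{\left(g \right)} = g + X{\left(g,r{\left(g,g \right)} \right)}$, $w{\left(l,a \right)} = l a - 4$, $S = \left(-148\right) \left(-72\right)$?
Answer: $292268880$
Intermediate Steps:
$S = 10656$
$w{\left(l,a \right)} = -4 + a l$ ($w{\left(l,a \right)} = a l - 4 = -4 + a l$)
$X{\left(z,v \right)} = 6$ ($X{\left(z,v \right)} = \left(-4 + 1 \cdot 6\right) - -4 = \left(-4 + 6\right) + 4 = 2 + 4 = 6$)
$y{\left(g \right)} = 6 + g$ ($y{\left(g \right)} = g + 6 = 6 + g$)
$\left(-2646 + S\right) \left(y{\left(39 \right)} + 36443\right) = \left(-2646 + 10656\right) \left(\left(6 + 39\right) + 36443\right) = 8010 \left(45 + 36443\right) = 8010 \cdot 36488 = 292268880$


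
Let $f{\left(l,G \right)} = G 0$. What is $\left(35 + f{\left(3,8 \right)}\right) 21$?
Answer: $735$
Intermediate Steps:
$f{\left(l,G \right)} = 0$
$\left(35 + f{\left(3,8 \right)}\right) 21 = \left(35 + 0\right) 21 = 35 \cdot 21 = 735$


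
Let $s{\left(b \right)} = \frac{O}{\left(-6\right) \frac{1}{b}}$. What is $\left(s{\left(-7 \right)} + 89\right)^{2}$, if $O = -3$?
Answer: $\frac{29241}{4} \approx 7310.3$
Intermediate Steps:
$s{\left(b \right)} = \frac{b}{2}$ ($s{\left(b \right)} = - \frac{3}{\left(-6\right) \frac{1}{b}} = - 3 \left(- \frac{b}{6}\right) = \frac{b}{2}$)
$\left(s{\left(-7 \right)} + 89\right)^{2} = \left(\frac{1}{2} \left(-7\right) + 89\right)^{2} = \left(- \frac{7}{2} + 89\right)^{2} = \left(\frac{171}{2}\right)^{2} = \frac{29241}{4}$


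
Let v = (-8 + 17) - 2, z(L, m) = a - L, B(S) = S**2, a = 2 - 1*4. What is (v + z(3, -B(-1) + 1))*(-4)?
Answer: -8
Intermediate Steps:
a = -2 (a = 2 - 4 = -2)
z(L, m) = -2 - L
v = 7 (v = 9 - 2 = 7)
(v + z(3, -B(-1) + 1))*(-4) = (7 + (-2 - 1*3))*(-4) = (7 + (-2 - 3))*(-4) = (7 - 5)*(-4) = 2*(-4) = -8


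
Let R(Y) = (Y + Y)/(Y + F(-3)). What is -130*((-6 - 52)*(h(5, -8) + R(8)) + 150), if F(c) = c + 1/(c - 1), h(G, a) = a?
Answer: -1034020/19 ≈ -54422.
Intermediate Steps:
F(c) = c + 1/(-1 + c)
R(Y) = 2*Y/(-13/4 + Y) (R(Y) = (Y + Y)/(Y + (1 + (-3)² - 1*(-3))/(-1 - 3)) = (2*Y)/(Y + (1 + 9 + 3)/(-4)) = (2*Y)/(Y - ¼*13) = (2*Y)/(Y - 13/4) = (2*Y)/(-13/4 + Y) = 2*Y/(-13/4 + Y))
-130*((-6 - 52)*(h(5, -8) + R(8)) + 150) = -130*((-6 - 52)*(-8 + 8*8/(-13 + 4*8)) + 150) = -130*(-58*(-8 + 8*8/(-13 + 32)) + 150) = -130*(-58*(-8 + 8*8/19) + 150) = -130*(-58*(-8 + 8*8*(1/19)) + 150) = -130*(-58*(-8 + 64/19) + 150) = -130*(-58*(-88/19) + 150) = -130*(5104/19 + 150) = -130*7954/19 = -1034020/19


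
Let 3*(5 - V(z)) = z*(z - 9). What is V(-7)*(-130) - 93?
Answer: 12331/3 ≈ 4110.3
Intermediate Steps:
V(z) = 5 - z*(-9 + z)/3 (V(z) = 5 - z*(z - 9)/3 = 5 - z*(-9 + z)/3)
V(-7)*(-130) - 93 = (5 + 3*(-7) - ⅓*(-7)²)*(-130) - 93 = (5 - 21 - ⅓*49)*(-130) - 93 = (5 - 21 - 49/3)*(-130) - 93 = -97/3*(-130) - 93 = 12610/3 - 93 = 12331/3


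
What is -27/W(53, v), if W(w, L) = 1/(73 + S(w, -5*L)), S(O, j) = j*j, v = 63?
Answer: -2681046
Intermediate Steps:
S(O, j) = j²
W(w, L) = 1/(73 + 25*L²) (W(w, L) = 1/(73 + (-5*L)²) = 1/(73 + 25*L²))
-27/W(53, v) = -27/(1/(73 + 25*63²)) = -27/(1/(73 + 25*3969)) = -27/(1/(73 + 99225)) = -27/(1/99298) = -27/1/99298 = -27*99298 = -2681046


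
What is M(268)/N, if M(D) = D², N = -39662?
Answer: -35912/19831 ≈ -1.8109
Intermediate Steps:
M(268)/N = 268²/(-39662) = 71824*(-1/39662) = -35912/19831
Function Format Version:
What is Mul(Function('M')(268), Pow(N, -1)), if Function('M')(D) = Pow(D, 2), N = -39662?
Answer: Rational(-35912, 19831) ≈ -1.8109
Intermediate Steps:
Mul(Function('M')(268), Pow(N, -1)) = Mul(Pow(268, 2), Pow(-39662, -1)) = Mul(71824, Rational(-1, 39662)) = Rational(-35912, 19831)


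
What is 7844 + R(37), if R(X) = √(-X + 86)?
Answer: 7851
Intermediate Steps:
R(X) = √(86 - X)
7844 + R(37) = 7844 + √(86 - 1*37) = 7844 + √(86 - 37) = 7844 + √49 = 7844 + 7 = 7851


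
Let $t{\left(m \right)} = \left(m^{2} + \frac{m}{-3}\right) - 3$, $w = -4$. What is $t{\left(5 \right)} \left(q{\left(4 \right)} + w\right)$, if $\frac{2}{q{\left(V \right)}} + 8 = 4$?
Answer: $- \frac{183}{2} \approx -91.5$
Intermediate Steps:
$q{\left(V \right)} = - \frac{1}{2}$ ($q{\left(V \right)} = \frac{2}{-8 + 4} = \frac{2}{-4} = 2 \left(- \frac{1}{4}\right) = - \frac{1}{2}$)
$t{\left(m \right)} = -3 + m^{2} - \frac{m}{3}$ ($t{\left(m \right)} = \left(m^{2} - \frac{m}{3}\right) - 3 = -3 + m^{2} - \frac{m}{3}$)
$t{\left(5 \right)} \left(q{\left(4 \right)} + w\right) = \left(-3 + 5^{2} - \frac{5}{3}\right) \left(- \frac{1}{2} - 4\right) = \left(-3 + 25 - \frac{5}{3}\right) \left(- \frac{9}{2}\right) = \frac{61}{3} \left(- \frac{9}{2}\right) = - \frac{183}{2}$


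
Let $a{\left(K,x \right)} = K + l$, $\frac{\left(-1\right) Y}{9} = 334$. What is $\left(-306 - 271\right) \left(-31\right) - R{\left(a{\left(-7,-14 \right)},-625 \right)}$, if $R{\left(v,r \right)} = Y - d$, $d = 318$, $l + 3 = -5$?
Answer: $21211$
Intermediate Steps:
$l = -8$ ($l = -3 - 5 = -8$)
$Y = -3006$ ($Y = \left(-9\right) 334 = -3006$)
$a{\left(K,x \right)} = -8 + K$ ($a{\left(K,x \right)} = K - 8 = -8 + K$)
$R{\left(v,r \right)} = -3324$ ($R{\left(v,r \right)} = -3006 - 318 = -3324$)
$\left(-306 - 271\right) \left(-31\right) - R{\left(a{\left(-7,-14 \right)},-625 \right)} = \left(-306 - 271\right) \left(-31\right) - -3324 = \left(-577\right) \left(-31\right) + 3324 = 17887 + 3324 = 21211$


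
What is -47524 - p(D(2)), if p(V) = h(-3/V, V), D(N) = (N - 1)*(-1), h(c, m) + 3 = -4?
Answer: -47517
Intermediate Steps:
h(c, m) = -7 (h(c, m) = -3 - 4 = -7)
D(N) = 1 - N (D(N) = (-1 + N)*(-1) = 1 - N)
p(V) = -7
-47524 - p(D(2)) = -47524 - 1*(-7) = -47524 + 7 = -47517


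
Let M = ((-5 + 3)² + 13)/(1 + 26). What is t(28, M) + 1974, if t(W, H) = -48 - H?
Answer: 51985/27 ≈ 1925.4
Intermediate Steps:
M = 17/27 (M = ((-2)² + 13)/27 = (4 + 13)*(1/27) = 17*(1/27) = 17/27 ≈ 0.62963)
t(28, M) + 1974 = (-48 - 1*17/27) + 1974 = (-48 - 17/27) + 1974 = -1313/27 + 1974 = 51985/27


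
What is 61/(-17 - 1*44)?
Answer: -1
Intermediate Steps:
61/(-17 - 1*44) = 61/(-17 - 44) = 61/(-61) = -1/61*61 = -1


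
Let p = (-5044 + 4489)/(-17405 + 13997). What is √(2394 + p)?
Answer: √193103599/284 ≈ 48.930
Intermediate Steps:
p = 185/1136 (p = -555/(-3408) = -555*(-1/3408) = 185/1136 ≈ 0.16285)
√(2394 + p) = √(2394 + 185/1136) = √(2719769/1136) = √193103599/284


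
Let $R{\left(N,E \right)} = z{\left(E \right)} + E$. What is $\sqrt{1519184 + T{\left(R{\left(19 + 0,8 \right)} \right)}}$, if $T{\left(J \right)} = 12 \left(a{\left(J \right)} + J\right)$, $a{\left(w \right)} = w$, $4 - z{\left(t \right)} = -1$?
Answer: $2 \sqrt{379874} \approx 1232.7$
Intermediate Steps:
$z{\left(t \right)} = 5$ ($z{\left(t \right)} = 4 - -1 = 4 + 1 = 5$)
$R{\left(N,E \right)} = 5 + E$
$T{\left(J \right)} = 24 J$ ($T{\left(J \right)} = 12 \left(J + J\right) = 12 \cdot 2 J = 24 J$)
$\sqrt{1519184 + T{\left(R{\left(19 + 0,8 \right)} \right)}} = \sqrt{1519184 + 24 \left(5 + 8\right)} = \sqrt{1519184 + 24 \cdot 13} = \sqrt{1519184 + 312} = \sqrt{1519496} = 2 \sqrt{379874}$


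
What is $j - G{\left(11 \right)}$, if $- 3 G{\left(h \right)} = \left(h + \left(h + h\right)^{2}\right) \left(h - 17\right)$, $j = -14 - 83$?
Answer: $-1087$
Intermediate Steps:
$j = -97$ ($j = -14 - 83 = -97$)
$G{\left(h \right)} = - \frac{\left(-17 + h\right) \left(h + 4 h^{2}\right)}{3}$ ($G{\left(h \right)} = - \frac{\left(h + \left(h + h\right)^{2}\right) \left(h - 17\right)}{3} = - \frac{\left(h + \left(2 h\right)^{2}\right) \left(-17 + h\right)}{3} = - \frac{\left(h + 4 h^{2}\right) \left(-17 + h\right)}{3} = - \frac{\left(-17 + h\right) \left(h + 4 h^{2}\right)}{3}$)
$j - G{\left(11 \right)} = -97 - \frac{1}{3} \cdot 11 \left(17 - 4 \cdot 11^{2} + 67 \cdot 11\right) = -97 - \frac{1}{3} \cdot 11 \left(17 - 484 + 737\right) = -97 - \frac{1}{3} \cdot 11 \cdot 270 = -97 - 990 = -1087$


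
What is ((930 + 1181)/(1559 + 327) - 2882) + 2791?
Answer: -169515/1886 ≈ -89.881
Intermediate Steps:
((930 + 1181)/(1559 + 327) - 2882) + 2791 = (2111/1886 - 2882) + 2791 = -5433341/1886 + 2791 = -169515/1886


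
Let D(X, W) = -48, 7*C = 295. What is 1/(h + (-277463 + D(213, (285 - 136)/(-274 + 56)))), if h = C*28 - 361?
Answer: -1/276692 ≈ -3.6141e-6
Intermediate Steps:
C = 295/7 (C = (1/7)*295 = 295/7 ≈ 42.143)
h = 819 (h = (295/7)*28 - 361 = 1180 - 361 = 819)
1/(h + (-277463 + D(213, (285 - 136)/(-274 + 56)))) = 1/(819 + (-277463 - 48)) = 1/(819 - 277511) = 1/(-276692) = -1/276692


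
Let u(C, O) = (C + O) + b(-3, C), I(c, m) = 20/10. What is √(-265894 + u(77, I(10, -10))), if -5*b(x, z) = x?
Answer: 4*I*√415335/5 ≈ 515.57*I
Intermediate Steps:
I(c, m) = 2 (I(c, m) = 20*(⅒) = 2)
b(x, z) = -x/5
u(C, O) = ⅗ + C + O (u(C, O) = (C + O) - ⅕*(-3) = (C + O) + ⅗ = ⅗ + C + O)
√(-265894 + u(77, I(10, -10))) = √(-265894 + (⅗ + 77 + 2)) = √(-265894 + 398/5) = √(-1329072/5) = 4*I*√415335/5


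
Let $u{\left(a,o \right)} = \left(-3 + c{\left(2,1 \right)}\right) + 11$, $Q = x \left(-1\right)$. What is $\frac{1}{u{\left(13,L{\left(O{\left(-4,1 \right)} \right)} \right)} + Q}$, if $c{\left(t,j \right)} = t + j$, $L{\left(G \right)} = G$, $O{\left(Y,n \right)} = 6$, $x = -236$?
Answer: $\frac{1}{247} \approx 0.0040486$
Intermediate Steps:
$Q = 236$ ($Q = \left(-236\right) \left(-1\right) = 236$)
$c{\left(t,j \right)} = j + t$
$u{\left(a,o \right)} = 11$ ($u{\left(a,o \right)} = \left(-3 + \left(1 + 2\right)\right) + 11 = \left(-3 + 3\right) + 11 = 0 + 11 = 11$)
$\frac{1}{u{\left(13,L{\left(O{\left(-4,1 \right)} \right)} \right)} + Q} = \frac{1}{11 + 236} = \frac{1}{247}$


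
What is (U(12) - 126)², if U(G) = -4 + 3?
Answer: 16129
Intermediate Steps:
U(G) = -1
(U(12) - 126)² = (-1 - 126)² = (-127)² = 16129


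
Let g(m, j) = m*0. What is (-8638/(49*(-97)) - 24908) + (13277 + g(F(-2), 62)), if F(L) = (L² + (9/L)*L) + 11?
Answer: -7896215/679 ≈ -11629.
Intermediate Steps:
F(L) = 20 + L² (F(L) = (L² + 9) + 11 = (9 + L²) + 11 = 20 + L²)
g(m, j) = 0
(-8638/(49*(-97)) - 24908) + (13277 + g(F(-2), 62)) = (-8638/(49*(-97)) - 24908) + (13277 + 0) = (-8638/(-4753) - 24908) + 13277 = (-8638*(-1/4753) - 24908) + 13277 = (1234/679 - 24908) + 13277 = -16911298/679 + 13277 = -7896215/679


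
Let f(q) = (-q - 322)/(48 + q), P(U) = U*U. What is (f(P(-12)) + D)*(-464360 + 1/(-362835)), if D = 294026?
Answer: -4755731858357764063/34832160 ≈ -1.3653e+11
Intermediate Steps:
P(U) = U²
f(q) = (-322 - q)/(48 + q)
(f(P(-12)) + D)*(-464360 + 1/(-362835)) = ((-322 - 1*(-12)²)/(48 + (-12)²) + 294026)*(-464360 + 1/(-362835)) = ((-322 - 1*144)/(48 + 144) + 294026)*(-464360 - 1/362835) = ((-322 - 144)/192 + 294026)*(-168486060601/362835) = ((1/192)*(-466) + 294026)*(-168486060601/362835) = (-233/96 + 294026)*(-168486060601/362835) = (28226263/96)*(-168486060601/362835) = -4755731858357764063/34832160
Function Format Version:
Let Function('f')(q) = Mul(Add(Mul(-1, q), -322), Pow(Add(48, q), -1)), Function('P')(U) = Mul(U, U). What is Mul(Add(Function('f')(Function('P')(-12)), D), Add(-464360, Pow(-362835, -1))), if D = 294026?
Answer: Rational(-4755731858357764063, 34832160) ≈ -1.3653e+11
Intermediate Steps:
Function('P')(U) = Pow(U, 2)
Function('f')(q) = Mul(Pow(Add(48, q), -1), Add(-322, Mul(-1, q))) (Function('f')(q) = Mul(Add(-322, Mul(-1, q)), Pow(Add(48, q), -1)) = Mul(Pow(Add(48, q), -1), Add(-322, Mul(-1, q))))
Mul(Add(Function('f')(Function('P')(-12)), D), Add(-464360, Pow(-362835, -1))) = Mul(Add(Mul(Pow(Add(48, Pow(-12, 2)), -1), Add(-322, Mul(-1, Pow(-12, 2)))), 294026), Add(-464360, Pow(-362835, -1))) = Mul(Add(Mul(Pow(Add(48, 144), -1), Add(-322, Mul(-1, 144))), 294026), Add(-464360, Rational(-1, 362835))) = Mul(Add(Mul(Pow(192, -1), Add(-322, -144)), 294026), Rational(-168486060601, 362835)) = Mul(Add(Mul(Rational(1, 192), -466), 294026), Rational(-168486060601, 362835)) = Mul(Add(Rational(-233, 96), 294026), Rational(-168486060601, 362835)) = Mul(Rational(28226263, 96), Rational(-168486060601, 362835)) = Rational(-4755731858357764063, 34832160)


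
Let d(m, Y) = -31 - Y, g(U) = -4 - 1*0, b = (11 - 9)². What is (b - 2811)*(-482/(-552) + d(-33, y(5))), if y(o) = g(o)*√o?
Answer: 23340205/276 - 11228*√5 ≈ 59459.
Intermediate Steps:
b = 4 (b = 2² = 4)
g(U) = -4 (g(U) = -4 + 0 = -4)
y(o) = -4*√o
(b - 2811)*(-482/(-552) + d(-33, y(5))) = (4 - 2811)*(-482/(-552) + (-31 - (-4)*√5)) = -2807*(-482*(-1/552) + (-31 + 4*√5)) = -2807*(241/276 + (-31 + 4*√5)) = -2807*(-8315/276 + 4*√5) = 23340205/276 - 11228*√5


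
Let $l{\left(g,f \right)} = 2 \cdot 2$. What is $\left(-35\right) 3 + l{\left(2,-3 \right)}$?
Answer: $-101$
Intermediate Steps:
$l{\left(g,f \right)} = 4$
$\left(-35\right) 3 + l{\left(2,-3 \right)} = \left(-35\right) 3 + 4 = -105 + 4 = -101$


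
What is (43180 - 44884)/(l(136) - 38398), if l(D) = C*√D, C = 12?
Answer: 16357548/368596705 + 10224*√34/368596705 ≈ 0.044540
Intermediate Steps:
l(D) = 12*√D
(43180 - 44884)/(l(136) - 38398) = (43180 - 44884)/(12*√136 - 38398) = -1704/(12*(2*√34) - 38398) = -1704/(24*√34 - 38398) = -1704/(-38398 + 24*√34)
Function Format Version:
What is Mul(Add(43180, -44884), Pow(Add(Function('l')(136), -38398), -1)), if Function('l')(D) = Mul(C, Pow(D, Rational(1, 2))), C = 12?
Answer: Add(Rational(16357548, 368596705), Mul(Rational(10224, 368596705), Pow(34, Rational(1, 2)))) ≈ 0.044540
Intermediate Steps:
Function('l')(D) = Mul(12, Pow(D, Rational(1, 2)))
Mul(Add(43180, -44884), Pow(Add(Function('l')(136), -38398), -1)) = Mul(Add(43180, -44884), Pow(Add(Mul(12, Pow(136, Rational(1, 2))), -38398), -1)) = Mul(-1704, Pow(Add(Mul(12, Mul(2, Pow(34, Rational(1, 2)))), -38398), -1)) = Mul(-1704, Pow(Add(Mul(24, Pow(34, Rational(1, 2))), -38398), -1)) = Mul(-1704, Pow(Add(-38398, Mul(24, Pow(34, Rational(1, 2)))), -1))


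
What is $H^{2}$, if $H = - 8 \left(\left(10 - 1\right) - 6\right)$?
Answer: $576$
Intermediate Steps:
$H = -24$ ($H = - 8 \left(\left(10 - 1\right) - 6\right) = - 8 \left(9 - 6\right) = \left(-8\right) 3 = -24$)
$H^{2} = \left(-24\right)^{2} = 576$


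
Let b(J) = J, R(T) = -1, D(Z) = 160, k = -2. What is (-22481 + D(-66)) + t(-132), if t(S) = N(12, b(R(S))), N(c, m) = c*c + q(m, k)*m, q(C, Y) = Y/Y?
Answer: -22178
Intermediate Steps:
q(C, Y) = 1
N(c, m) = m + c**2 (N(c, m) = c*c + 1*m = c**2 + m = m + c**2)
t(S) = 143 (t(S) = -1 + 12**2 = -1 + 144 = 143)
(-22481 + D(-66)) + t(-132) = (-22481 + 160) + 143 = -22321 + 143 = -22178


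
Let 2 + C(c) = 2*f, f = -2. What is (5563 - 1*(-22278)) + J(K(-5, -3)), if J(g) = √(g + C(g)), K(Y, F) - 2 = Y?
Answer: 27841 + 3*I ≈ 27841.0 + 3.0*I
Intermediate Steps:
K(Y, F) = 2 + Y
C(c) = -6 (C(c) = -2 + 2*(-2) = -2 - 4 = -6)
J(g) = √(-6 + g) (J(g) = √(g - 6) = √(-6 + g))
(5563 - 1*(-22278)) + J(K(-5, -3)) = (5563 - 1*(-22278)) + √(-6 + (2 - 5)) = (5563 + 22278) + √(-6 - 3) = 27841 + √(-9) = 27841 + 3*I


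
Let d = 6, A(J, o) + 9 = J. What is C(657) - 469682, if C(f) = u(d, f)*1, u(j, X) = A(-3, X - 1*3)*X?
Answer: -477566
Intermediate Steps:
A(J, o) = -9 + J
u(j, X) = -12*X (u(j, X) = (-9 - 3)*X = -12*X)
C(f) = -12*f (C(f) = -12*f*1 = -12*f)
C(657) - 469682 = -12*657 - 469682 = -7884 - 469682 = -477566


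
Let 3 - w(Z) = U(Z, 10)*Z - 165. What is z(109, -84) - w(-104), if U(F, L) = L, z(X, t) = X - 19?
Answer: -1118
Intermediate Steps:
z(X, t) = -19 + X
w(Z) = 168 - 10*Z (w(Z) = 3 - (10*Z - 165) = 3 - (-165 + 10*Z) = 3 + (165 - 10*Z) = 168 - 10*Z)
z(109, -84) - w(-104) = (-19 + 109) - (168 - 10*(-104)) = 90 - (168 + 1040) = 90 - 1*1208 = 90 - 1208 = -1118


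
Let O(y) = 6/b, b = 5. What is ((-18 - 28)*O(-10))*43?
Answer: -11868/5 ≈ -2373.6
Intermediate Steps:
O(y) = 6/5
((-18 - 28)*O(-10))*43 = ((-18 - 28)*(6/5))*43 = -46*6/5*43 = -276/5*43 = -11868/5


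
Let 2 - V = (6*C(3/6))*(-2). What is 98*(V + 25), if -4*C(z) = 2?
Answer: 2058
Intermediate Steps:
C(z) = -1/2 (C(z) = -1/4*2 = -1/2)
V = -4 (V = 2 - 6*(-1/2)*(-2) = 2 - (-3)*(-2) = 2 - 1*6 = 2 - 6 = -4)
98*(V + 25) = 98*(-4 + 25) = 98*21 = 2058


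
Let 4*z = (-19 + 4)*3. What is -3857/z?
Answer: 15428/45 ≈ 342.84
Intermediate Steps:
z = -45/4 (z = ((-19 + 4)*3)/4 = (-15*3)/4 = (¼)*(-45) = -45/4 ≈ -11.250)
-3857/z = -3857/(-45/4) = -3857*(-4/45) = 15428/45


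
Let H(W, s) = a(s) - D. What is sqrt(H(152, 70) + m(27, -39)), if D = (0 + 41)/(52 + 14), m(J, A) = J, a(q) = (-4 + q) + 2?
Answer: sqrt(411114)/66 ≈ 9.7149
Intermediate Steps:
a(q) = -2 + q
D = 41/66 ≈ 0.62121
H(W, s) = -173/66 + s (H(W, s) = (-2 + s) - 1*41/66 = (-2 + s) - 41/66 = -173/66 + s)
sqrt(H(152, 70) + m(27, -39)) = sqrt((-173/66 + 70) + 27) = sqrt(4447/66 + 27) = sqrt(6229/66) = sqrt(411114)/66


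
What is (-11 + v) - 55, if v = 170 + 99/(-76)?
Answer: 7805/76 ≈ 102.70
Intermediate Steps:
v = 12821/76 (v = 170 + 99*(-1/76) = 170 - 99/76 = 12821/76 ≈ 168.70)
(-11 + v) - 55 = (-11 + 12821/76) - 55 = 11985/76 - 55 = 7805/76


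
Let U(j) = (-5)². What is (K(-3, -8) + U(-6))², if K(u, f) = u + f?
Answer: 196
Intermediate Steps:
U(j) = 25
K(u, f) = f + u
(K(-3, -8) + U(-6))² = ((-8 - 3) + 25)² = (-11 + 25)² = 14² = 196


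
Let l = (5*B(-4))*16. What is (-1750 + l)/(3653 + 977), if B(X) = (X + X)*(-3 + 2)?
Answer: -111/463 ≈ -0.23974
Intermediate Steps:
B(X) = -2*X (B(X) = (2*X)*(-1) = -2*X)
l = 640 (l = (5*(-2*(-4)))*16 = (5*8)*16 = 40*16 = 640)
(-1750 + l)/(3653 + 977) = (-1750 + 640)/(3653 + 977) = -1110/4630 = -1110*1/4630 = -111/463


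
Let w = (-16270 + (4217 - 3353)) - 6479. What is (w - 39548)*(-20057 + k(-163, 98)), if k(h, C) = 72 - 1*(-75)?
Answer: 1223131030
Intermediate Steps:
w = -21885 (w = (-16270 + 864) - 6479 = -15406 - 6479 = -21885)
k(h, C) = 147 (k(h, C) = 72 + 75 = 147)
(w - 39548)*(-20057 + k(-163, 98)) = (-21885 - 39548)*(-20057 + 147) = -61433*(-19910) = 1223131030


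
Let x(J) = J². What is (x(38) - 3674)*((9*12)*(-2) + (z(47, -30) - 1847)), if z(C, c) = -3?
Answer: 4607180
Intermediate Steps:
(x(38) - 3674)*((9*12)*(-2) + (z(47, -30) - 1847)) = (38² - 3674)*((9*12)*(-2) + (-3 - 1847)) = (1444 - 3674)*(108*(-2) - 1850) = -2230*(-216 - 1850) = -2230*(-2066) = 4607180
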